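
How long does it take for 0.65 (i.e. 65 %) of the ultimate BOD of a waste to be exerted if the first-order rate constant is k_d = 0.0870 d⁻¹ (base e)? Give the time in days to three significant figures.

t ≈ 12.1 d

y/L₀ = 1 − e^(−k_d t) = 0.65 ⇒ e^(−k_d t) = 0.350
t = −ln(0.350) / 0.0870 = 1.050 / 0.0870 = 12.07 d.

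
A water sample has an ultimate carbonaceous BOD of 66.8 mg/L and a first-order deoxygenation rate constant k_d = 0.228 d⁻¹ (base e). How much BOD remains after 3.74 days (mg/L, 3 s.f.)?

L_t = L₀ e^(−k_d t) = 66.8 × e^(−0.228×3.74) = 66.8 × 0.4263 = 28.47 mg/L.

L ≈ 28.5 mg/L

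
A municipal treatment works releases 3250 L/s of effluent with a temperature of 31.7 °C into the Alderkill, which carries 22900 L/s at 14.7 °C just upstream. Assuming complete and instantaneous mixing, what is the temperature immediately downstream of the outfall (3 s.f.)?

16.8 °C

Flow-weighted mixing: C = (Q_r C_r + Q_w C_w)/(Q_r + Q_w)
= (22900×14.7 + 3250×31.7)/(22900 + 3250) = 439700/26150 = 16.81 °C.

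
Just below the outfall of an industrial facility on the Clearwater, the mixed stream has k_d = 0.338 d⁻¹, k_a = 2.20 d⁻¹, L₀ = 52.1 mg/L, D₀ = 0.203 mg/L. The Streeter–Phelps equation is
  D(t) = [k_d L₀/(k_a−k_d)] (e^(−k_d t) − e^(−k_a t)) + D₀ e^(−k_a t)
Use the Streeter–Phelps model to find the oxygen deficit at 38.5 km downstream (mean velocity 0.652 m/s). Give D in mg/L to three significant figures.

Travel time t = x/v = 38.5 km / (0.652 m/s) = 38500 m / 0.652 m/s = 59050 s = 0.6834 d.
k_d L₀/(k_a−k_d) = 0.338×52.1/(2.20−0.338) = 17.61/1.862 = 9.457 mg/L.
e^(−k_d t) = e^(−0.338×0.6834) = 0.7937; e^(−k_a t) = e^(−2.20×0.6834) = 0.2223.
D = 9.457 × (0.7937 − 0.2223) + 0.203 × 0.2223 = 5.404 + 0.04513 = 5.449 mg/L.

D ≈ 5.45 mg/L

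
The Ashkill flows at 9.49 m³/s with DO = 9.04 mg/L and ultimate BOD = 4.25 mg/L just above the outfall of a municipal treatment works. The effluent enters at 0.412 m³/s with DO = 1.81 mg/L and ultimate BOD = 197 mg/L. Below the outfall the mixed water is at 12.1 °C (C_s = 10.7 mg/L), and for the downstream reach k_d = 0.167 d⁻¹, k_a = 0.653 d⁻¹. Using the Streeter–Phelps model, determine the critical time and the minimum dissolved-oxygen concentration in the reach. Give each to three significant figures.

Mixed DO = (9.49×9.04 + 0.412×1.81)/(9.49+0.412) = 86.54/9.902 = 8.739 mg/L.
Mixed L₀ = (9.49×4.25 + 0.412×197)/(9.902) = 121.5/9.902 = 12.27 mg/L.
Initial deficit D₀ = C_s − DO₀ = 10.7 − 8.739 = 1.961 mg/L.
t_c = (1/0.4860) ln[(0.653/0.167)(1 − 1.961×0.4860/(0.167×12.27))] = 2.058 × ln(2.092) = 1.518 d.
D_c = (0.167/0.653) × 12.27 × e^(−0.167×1.518) = 0.2557 × 12.27 × 0.7760 = 2.435 mg/L.
Minimum DO = 10.7 − 2.435 = 8.265 mg/L.

t_c ≈ 1.52 d; minimum DO ≈ 8.26 mg/L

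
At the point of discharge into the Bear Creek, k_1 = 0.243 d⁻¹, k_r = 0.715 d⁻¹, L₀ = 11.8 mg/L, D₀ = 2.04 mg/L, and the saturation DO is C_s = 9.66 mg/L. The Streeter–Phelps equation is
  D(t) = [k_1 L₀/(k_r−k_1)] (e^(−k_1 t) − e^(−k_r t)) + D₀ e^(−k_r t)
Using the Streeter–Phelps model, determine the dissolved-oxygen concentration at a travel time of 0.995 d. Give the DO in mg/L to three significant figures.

DO ≈ 6.87 mg/L

k_1 L₀/(k_r−k_1) = 0.243×11.8/(0.715−0.243) = 2.867/0.4720 = 6.075 mg/L.
e^(−k_1 t) = e^(−0.243×0.9950) = 0.7852; e^(−k_r t) = e^(−0.715×0.9950) = 0.4909.
D = 6.075 × (0.7852 − 0.4909) + 2.04 × 0.4909 = 1.788 + 1.002 = 2.789 mg/L.
DO = C_s − D = 9.66 − 2.789 = 6.871 mg/L.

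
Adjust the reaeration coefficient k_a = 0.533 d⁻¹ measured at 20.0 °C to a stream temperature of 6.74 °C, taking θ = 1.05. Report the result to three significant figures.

k_a(T₂) = k_a(T₁) · θ^(T₂−T₁) = 0.533 × 1.05^(6.74−20.0)
= 0.533 × 1.05^-13.3 = 0.533 × 0.5236 = 0.2791 d⁻¹.

k_a ≈ 0.279 d⁻¹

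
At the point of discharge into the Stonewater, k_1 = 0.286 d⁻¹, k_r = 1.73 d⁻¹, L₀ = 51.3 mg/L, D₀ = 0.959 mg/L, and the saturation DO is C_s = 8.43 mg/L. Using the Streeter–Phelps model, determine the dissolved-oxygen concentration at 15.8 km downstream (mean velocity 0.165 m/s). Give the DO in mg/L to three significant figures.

DO ≈ 2.38 mg/L

Travel time t = x/v = 15.8 km / (0.165 m/s) = 15800 m / 0.165 m/s = 95760 s = 1.108 d.
k_1 L₀/(k_r−k_1) = 0.286×51.3/(1.73−0.286) = 14.67/1.444 = 10.16 mg/L.
e^(−k_1 t) = e^(−0.286×1.108) = 0.7283; e^(−k_r t) = e^(−1.73×1.108) = 0.1470.
D = 10.16 × (0.7283 − 0.1470) + 0.959 × 0.1470 = 5.907 + 0.1410 = 6.048 mg/L.
DO = C_s − D = 8.43 − 6.048 = 2.382 mg/L.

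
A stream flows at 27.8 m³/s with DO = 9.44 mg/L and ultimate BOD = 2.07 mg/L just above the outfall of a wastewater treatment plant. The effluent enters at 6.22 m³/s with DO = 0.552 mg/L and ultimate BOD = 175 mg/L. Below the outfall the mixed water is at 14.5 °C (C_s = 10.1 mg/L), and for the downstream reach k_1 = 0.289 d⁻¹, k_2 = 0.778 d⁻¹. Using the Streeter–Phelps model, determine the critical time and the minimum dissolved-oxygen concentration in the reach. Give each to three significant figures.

Mixed DO = (27.8×9.44 + 6.22×0.552)/(27.8+6.22) = 265.9/34.02 = 7.815 mg/L.
Mixed L₀ = (27.8×2.07 + 6.22×175)/(34.02) = 1146/34.02 = 33.69 mg/L.
Initial deficit D₀ = C_s − DO₀ = 10.1 − 7.815 = 2.285 mg/L.
t_c = (1/0.4890) ln[(0.778/0.289)(1 − 2.285×0.4890/(0.289×33.69))] = 2.045 × ln(2.383) = 1.776 d.
D_c = (0.289/0.778) × 33.69 × e^(−0.289×1.776) = 0.3715 × 33.69 × 0.5986 = 7.490 mg/L.
Minimum DO = 10.1 − 7.490 = 2.610 mg/L.

t_c ≈ 1.78 d; minimum DO ≈ 2.61 mg/L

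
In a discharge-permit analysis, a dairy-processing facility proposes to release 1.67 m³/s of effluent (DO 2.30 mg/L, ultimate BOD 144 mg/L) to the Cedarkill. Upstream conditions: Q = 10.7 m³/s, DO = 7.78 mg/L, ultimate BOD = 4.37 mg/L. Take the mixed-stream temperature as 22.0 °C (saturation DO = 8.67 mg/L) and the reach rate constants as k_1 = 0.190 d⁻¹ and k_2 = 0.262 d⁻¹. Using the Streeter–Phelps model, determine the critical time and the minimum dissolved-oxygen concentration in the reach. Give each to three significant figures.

Mixed DO = (10.7×7.78 + 1.67×2.30)/(10.7+1.67) = 87.09/12.37 = 7.040 mg/L.
Mixed L₀ = (10.7×4.37 + 1.67×144)/(12.37) = 287.2/12.37 = 23.22 mg/L.
Initial deficit D₀ = C_s − DO₀ = 8.67 − 7.040 = 1.630 mg/L.
t_c = (1/0.07200) ln[(0.262/0.190)(1 − 1.630×0.07200/(0.190×23.22))] = 13.89 × ln(1.342) = 4.088 d.
D_c = (0.190/0.262) × 23.22 × e^(−0.190×4.088) = 0.7252 × 23.22 × 0.4599 = 7.744 mg/L.
Minimum DO = 8.67 − 7.744 = 0.9259 mg/L.

t_c ≈ 4.09 d; minimum DO ≈ 0.926 mg/L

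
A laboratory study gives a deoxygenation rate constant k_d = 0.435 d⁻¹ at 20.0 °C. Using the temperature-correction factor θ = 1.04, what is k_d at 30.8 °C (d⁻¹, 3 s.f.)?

k_d ≈ 0.664 d⁻¹

k_d(T₂) = k_d(T₁) · θ^(T₂−T₁) = 0.435 × 1.04^(30.8−20.0)
= 0.435 × 1.04^10.8 = 0.435 × 1.527 = 0.6644 d⁻¹.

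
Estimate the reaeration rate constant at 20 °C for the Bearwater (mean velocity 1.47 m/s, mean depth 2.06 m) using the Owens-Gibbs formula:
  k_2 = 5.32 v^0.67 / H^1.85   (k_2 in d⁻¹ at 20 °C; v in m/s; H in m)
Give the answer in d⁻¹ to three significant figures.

k_2 ≈ 1.81 d⁻¹

k_2 = 5.32 × 1.47^0.67 / 2.06^1.85 = 5.32 × 1.295 / 3.808 = 1.809 d⁻¹.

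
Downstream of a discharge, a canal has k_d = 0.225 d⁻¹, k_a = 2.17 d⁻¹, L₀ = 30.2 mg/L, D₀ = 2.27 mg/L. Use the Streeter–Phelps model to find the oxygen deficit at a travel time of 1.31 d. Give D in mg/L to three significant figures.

D ≈ 2.53 mg/L

k_d L₀/(k_a−k_d) = 0.225×30.2/(2.17−0.225) = 6.795/1.945 = 3.494 mg/L.
e^(−k_d t) = e^(−0.225×1.310) = 0.7447; e^(−k_a t) = e^(−2.17×1.310) = 0.05827.
D = 3.494 × (0.7447 − 0.05827) + 2.27 × 0.05827 = 2.398 + 0.1323 = 2.530 mg/L.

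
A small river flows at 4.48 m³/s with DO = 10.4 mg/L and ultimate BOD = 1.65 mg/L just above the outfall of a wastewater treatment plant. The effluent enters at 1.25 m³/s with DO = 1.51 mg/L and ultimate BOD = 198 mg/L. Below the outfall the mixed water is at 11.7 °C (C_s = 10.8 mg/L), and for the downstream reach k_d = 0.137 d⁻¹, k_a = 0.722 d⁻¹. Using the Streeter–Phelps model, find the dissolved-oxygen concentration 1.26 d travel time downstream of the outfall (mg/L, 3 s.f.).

DO ≈ 5.29 mg/L

Mixed DO = (4.48×10.4 + 1.25×1.51)/(4.48+1.25) = 48.48/5.730 = 8.461 mg/L.
Mixed L₀ = (4.48×1.65 + 1.25×198)/(5.730) = 254.9/5.730 = 44.48 mg/L.
Initial deficit D₀ = C_s − DO₀ = 10.8 − 8.461 = 2.339 mg/L.
D(1.26) = [0.137×44.48/(0.722−0.137)](e^(−0.137×1.26) − e^(−0.722×1.26)) + 2.339 e^(−0.722×1.26)
= 10.42 × (0.8415 − 0.4026) + 2.339 × 0.4026 = 5.513 mg/L.
DO = 10.8 − 5.513 = 5.287 mg/L.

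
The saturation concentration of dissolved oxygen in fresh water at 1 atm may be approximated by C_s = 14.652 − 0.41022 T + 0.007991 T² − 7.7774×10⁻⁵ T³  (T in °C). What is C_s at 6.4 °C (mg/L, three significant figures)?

C_s = 14.652 − 0.41022×6.4 + 0.007991×6.4² − 7.7774×10⁻⁵×6.4³ = 12.33 mg/L.

C_s ≈ 12.3 mg/L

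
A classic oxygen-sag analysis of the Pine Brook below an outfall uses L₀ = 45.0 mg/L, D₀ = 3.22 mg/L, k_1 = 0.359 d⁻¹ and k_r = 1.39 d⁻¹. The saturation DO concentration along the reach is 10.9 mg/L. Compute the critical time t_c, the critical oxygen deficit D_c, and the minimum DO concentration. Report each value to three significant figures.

t_c ≈ 1.09 d; D_c ≈ 7.86 mg/L; min DO ≈ 3.04 mg/L

At the critical point dD/dt = 0, so k_1 L₀ e^(−k_1 t) = k_r D. Substituting D(t) from the Streeter–Phelps equation and solving for t gives
t_c = ln[(k_r/k_1)(1 − D₀(k_r−k_1)/(k_1 L₀))] / (k_r−k_1).
Here k_r−k_1 = 1.031 d⁻¹ and 1 − D₀(k_r−k_1)/(k_1 L₀) = 1 − 3.22×1.031/(0.359×45.0) = 0.7945, so
t_c = ln(3.872 × 0.7945) / 1.031 = 1.124 / 1.031 = 1.090 d.
D_c = (k_1/k_r) L₀ e^(−k_1 t_c) = (0.359/1.39) × 45.0 × e^(−0.359×1.090) = 0.2583 × 45.0 × 0.6762 = 7.859 mg/L.
Minimum DO = C_s − D_c = 10.9 − 7.859 = 3.041 mg/L.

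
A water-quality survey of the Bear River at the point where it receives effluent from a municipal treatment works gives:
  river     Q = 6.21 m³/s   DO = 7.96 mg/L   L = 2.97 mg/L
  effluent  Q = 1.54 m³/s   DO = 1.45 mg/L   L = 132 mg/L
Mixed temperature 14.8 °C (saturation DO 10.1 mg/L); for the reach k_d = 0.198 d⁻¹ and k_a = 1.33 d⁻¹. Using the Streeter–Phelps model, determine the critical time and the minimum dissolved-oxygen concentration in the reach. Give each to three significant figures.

t_c ≈ 0.659 d; minimum DO ≈ 6.36 mg/L

Mixed DO = (6.21×7.96 + 1.54×1.45)/(6.21+1.54) = 51.66/7.750 = 6.666 mg/L.
Mixed L₀ = (6.21×2.97 + 1.54×132)/(7.750) = 221.7/7.750 = 28.61 mg/L.
Initial deficit D₀ = C_s − DO₀ = 10.1 − 6.666 = 3.434 mg/L.
t_c = (1/1.132) ln[(1.33/0.198)(1 − 3.434×1.132/(0.198×28.61))] = 0.8834 × ln(2.108) = 0.6589 d.
D_c = (0.198/1.33) × 28.61 × e^(−0.198×0.6589) = 0.1489 × 28.61 × 0.8777 = 3.738 mg/L.
Minimum DO = 10.1 − 3.738 = 6.362 mg/L.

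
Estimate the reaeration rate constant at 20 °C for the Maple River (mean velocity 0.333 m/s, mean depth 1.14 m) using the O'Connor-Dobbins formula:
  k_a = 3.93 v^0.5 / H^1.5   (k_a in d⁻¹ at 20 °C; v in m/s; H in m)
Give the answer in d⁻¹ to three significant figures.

k_a = 3.93 × 0.333^0.5 / 1.14^1.5 = 3.93 × 0.5771 / 1.217 = 1.863 d⁻¹.

k_a ≈ 1.86 d⁻¹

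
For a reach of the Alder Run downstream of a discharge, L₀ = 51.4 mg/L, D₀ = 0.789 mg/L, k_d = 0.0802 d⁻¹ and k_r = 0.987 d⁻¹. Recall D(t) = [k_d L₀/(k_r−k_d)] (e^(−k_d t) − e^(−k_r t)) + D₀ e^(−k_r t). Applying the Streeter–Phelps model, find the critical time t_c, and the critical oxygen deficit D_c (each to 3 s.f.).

With k_r/k_d = 12.31 and 1 − D₀(k_r−k_d)/(k_d L₀) = 0.8264,
t_c = ln(12.31 × 0.8264) / (0.987 − 0.0802) = ln(10.17) / 0.9068 = 2.320/0.9068 = 2.558 d.
D_c = (k_d/k_r) L₀ e^(−k_d t_c) = (0.0802/0.987) × 51.4 × e^(−0.0802×2.558) = 0.08126 × 51.4 × 0.8145 = 3.402 mg/L.

t_c ≈ 2.56 d; D_c ≈ 3.40 mg/L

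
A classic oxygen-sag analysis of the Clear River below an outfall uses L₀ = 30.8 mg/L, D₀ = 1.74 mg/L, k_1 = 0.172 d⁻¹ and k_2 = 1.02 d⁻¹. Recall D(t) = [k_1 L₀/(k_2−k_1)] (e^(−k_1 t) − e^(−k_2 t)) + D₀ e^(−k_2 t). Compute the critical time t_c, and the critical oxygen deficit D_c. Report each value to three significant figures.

t_c ≈ 1.71 d; D_c ≈ 3.87 mg/L

With k_2/k_1 = 5.930 and 1 − D₀(k_2−k_1)/(k_1 L₀) = 0.7215,
t_c = ln(5.930 × 0.7215) / (1.02 − 0.172) = ln(4.279) / 0.8480 = 1.454/0.8480 = 1.714 d.
D_c = (k_1/k_2) L₀ e^(−k_1 t_c) = (0.172/1.02) × 30.8 × e^(−0.172×1.714) = 0.1686 × 30.8 × 0.7447 = 3.868 mg/L.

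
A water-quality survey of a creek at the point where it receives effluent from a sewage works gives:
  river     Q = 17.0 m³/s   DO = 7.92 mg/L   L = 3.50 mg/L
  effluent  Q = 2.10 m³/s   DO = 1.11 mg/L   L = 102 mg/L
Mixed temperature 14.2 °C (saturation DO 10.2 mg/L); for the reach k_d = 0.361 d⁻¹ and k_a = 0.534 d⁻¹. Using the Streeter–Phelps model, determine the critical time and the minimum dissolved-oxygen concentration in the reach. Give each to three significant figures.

Mixed DO = (17.0×7.92 + 2.10×1.11)/(17.0+2.10) = 137.0/19.10 = 7.171 mg/L.
Mixed L₀ = (17.0×3.50 + 2.10×102)/(19.10) = 273.7/19.10 = 14.33 mg/L.
Initial deficit D₀ = C_s − DO₀ = 10.2 − 7.171 = 3.029 mg/L.
t_c = (1/0.1730) ln[(0.534/0.361)(1 − 3.029×0.1730/(0.361×14.33))] = 5.780 × ln(1.329) = 1.646 d.
D_c = (0.361/0.534) × 14.33 × e^(−0.361×1.646) = 0.6760 × 14.33 × 0.5520 = 5.348 mg/L.
Minimum DO = 10.2 − 5.348 = 4.852 mg/L.

t_c ≈ 1.65 d; minimum DO ≈ 4.85 mg/L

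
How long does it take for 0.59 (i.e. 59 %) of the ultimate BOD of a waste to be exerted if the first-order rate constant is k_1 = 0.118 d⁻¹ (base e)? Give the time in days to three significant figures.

t ≈ 7.56 d

y/L₀ = 1 − e^(−k_1 t) = 0.59 ⇒ e^(−k_1 t) = 0.410
t = −ln(0.410) / 0.118 = 0.8916 / 0.118 = 7.556 d.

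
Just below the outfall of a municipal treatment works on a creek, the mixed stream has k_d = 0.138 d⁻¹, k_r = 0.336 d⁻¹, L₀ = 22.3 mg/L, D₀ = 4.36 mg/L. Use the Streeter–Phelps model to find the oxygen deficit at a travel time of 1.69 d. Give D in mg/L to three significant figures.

D ≈ 5.97 mg/L

k_d L₀/(k_r−k_d) = 0.138×22.3/(0.336−0.138) = 3.077/0.1980 = 15.54 mg/L.
e^(−k_d t) = e^(−0.138×1.690) = 0.7920; e^(−k_r t) = e^(−0.336×1.690) = 0.5667.
D = 15.54 × (0.7920 − 0.5667) + 4.36 × 0.5667 = 3.501 + 2.471 = 5.972 mg/L.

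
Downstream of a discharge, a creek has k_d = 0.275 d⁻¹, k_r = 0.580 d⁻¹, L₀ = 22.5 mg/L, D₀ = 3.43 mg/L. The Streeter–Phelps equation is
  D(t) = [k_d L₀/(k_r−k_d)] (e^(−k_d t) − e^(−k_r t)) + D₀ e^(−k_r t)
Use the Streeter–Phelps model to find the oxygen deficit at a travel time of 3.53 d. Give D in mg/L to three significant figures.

D ≈ 5.51 mg/L

k_d L₀/(k_r−k_d) = 0.275×22.5/(0.580−0.275) = 6.188/0.3050 = 20.29 mg/L.
e^(−k_d t) = e^(−0.275×3.530) = 0.3788; e^(−k_r t) = e^(−0.580×3.530) = 0.1291.
D = 20.29 × (0.3788 − 0.1291) + 3.43 × 0.1291 = 5.066 + 0.4427 = 5.509 mg/L.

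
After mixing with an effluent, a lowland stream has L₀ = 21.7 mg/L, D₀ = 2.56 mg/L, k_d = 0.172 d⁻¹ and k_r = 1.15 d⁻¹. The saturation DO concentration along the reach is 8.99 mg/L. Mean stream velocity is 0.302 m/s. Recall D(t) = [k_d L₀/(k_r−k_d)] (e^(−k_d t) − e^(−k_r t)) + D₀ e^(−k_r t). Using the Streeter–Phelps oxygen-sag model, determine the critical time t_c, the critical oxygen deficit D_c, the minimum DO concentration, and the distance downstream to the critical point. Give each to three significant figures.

t_c ≈ 0.807 d; D_c ≈ 2.83 mg/L; min DO ≈ 6.16 mg/L; x_c ≈ 21.0 km

With k_r/k_d = 6.686 and 1 − D₀(k_r−k_d)/(k_d L₀) = 0.3292,
t_c = ln(6.686 × 0.3292) / (1.15 − 0.172) = ln(2.201) / 0.9780 = 0.7889/0.9780 = 0.8067 d.
L(t_c) = L₀ e^(−k_d t_c) = 21.7 × 0.8704 = 18.89 mg/L, and at the critical point k_r D_c = k_d L, so D_c = (0.172/1.15) × 18.89 = 2.825 mg/L.
Minimum DO = C_s − D_c = 8.99 − 2.825 = 6.165 mg/L.
x_c = v t_c = 0.302 m/s × 0.8067 d × 86400 s/d = 21050 m ≈ 21.0 km.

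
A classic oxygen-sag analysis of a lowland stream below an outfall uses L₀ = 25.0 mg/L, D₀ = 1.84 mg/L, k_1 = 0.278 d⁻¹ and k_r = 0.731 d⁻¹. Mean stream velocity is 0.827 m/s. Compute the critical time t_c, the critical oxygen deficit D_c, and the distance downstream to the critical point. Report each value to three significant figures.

t_c ≈ 1.85 d; D_c ≈ 5.68 mg/L; x_c ≈ 132 km

With k_r/k_1 = 2.629 and 1 − D₀(k_r−k_1)/(k_1 L₀) = 0.8801,
t_c = ln(2.629 × 0.8801) / (0.731 − 0.278) = ln(2.314) / 0.4530 = 0.8390/0.4530 = 1.852 d.
L(t_c) = L₀ e^(−k_1 t_c) = 25.0 × 0.5976 = 14.94 mg/L, and at the critical point k_r D_c = k_1 L, so D_c = (0.278/0.731) × 14.94 = 5.681 mg/L.
x_c = v t_c = 0.827 m/s × 1.852 d × 86400 s/d = 132300 m ≈ 132 km.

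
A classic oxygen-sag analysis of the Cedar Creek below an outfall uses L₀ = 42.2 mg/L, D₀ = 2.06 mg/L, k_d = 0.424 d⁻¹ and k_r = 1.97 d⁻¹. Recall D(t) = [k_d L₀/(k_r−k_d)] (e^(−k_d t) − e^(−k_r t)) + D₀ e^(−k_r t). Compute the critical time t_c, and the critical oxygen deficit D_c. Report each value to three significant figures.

t_c = [1/(k_r−k_d)] ln[(k_r/k_d)(1 − D₀(k_r−k_d)/(k_d L₀))]
= [1/(1.97−0.424)] ln[(1.97/0.424)(1 − 2.06×1.546/(0.424×42.2))]
= (1/1.546) ln[4.646 × 0.8220] = 0.6468 × ln(3.819) = 0.6468 × 1.340 = 0.8668 d.
L(t_c) = L₀ e^(−k_d t_c) = 42.2 × 0.6925 = 29.22 mg/L, and at the critical point k_r D_c = k_d L, so D_c = (0.424/1.97) × 29.22 = 6.289 mg/L.

t_c ≈ 0.867 d; D_c ≈ 6.29 mg/L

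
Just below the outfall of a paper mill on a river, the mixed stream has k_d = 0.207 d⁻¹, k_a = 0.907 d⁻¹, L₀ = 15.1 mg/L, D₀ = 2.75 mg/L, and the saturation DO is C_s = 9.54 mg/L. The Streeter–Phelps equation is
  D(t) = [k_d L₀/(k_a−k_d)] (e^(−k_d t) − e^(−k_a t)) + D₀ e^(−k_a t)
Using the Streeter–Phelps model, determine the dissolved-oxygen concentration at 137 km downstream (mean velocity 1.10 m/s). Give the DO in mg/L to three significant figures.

Travel time t = x/v = 137 km / (1.10 m/s) = 137000 m / 1.10 m/s = 124500 s = 1.441 d.
k_d L₀/(k_a−k_d) = 0.207×15.1/(0.907−0.207) = 3.126/0.7000 = 4.465 mg/L.
e^(−k_d t) = e^(−0.207×1.441) = 0.7420; e^(−k_a t) = e^(−0.907×1.441) = 0.2705.
D = 4.465 × (0.7420 − 0.2705) + 2.75 × 0.2705 = 2.105 + 0.7439 = 2.849 mg/L.
DO = C_s − D = 9.54 − 2.849 = 6.691 mg/L.

DO ≈ 6.69 mg/L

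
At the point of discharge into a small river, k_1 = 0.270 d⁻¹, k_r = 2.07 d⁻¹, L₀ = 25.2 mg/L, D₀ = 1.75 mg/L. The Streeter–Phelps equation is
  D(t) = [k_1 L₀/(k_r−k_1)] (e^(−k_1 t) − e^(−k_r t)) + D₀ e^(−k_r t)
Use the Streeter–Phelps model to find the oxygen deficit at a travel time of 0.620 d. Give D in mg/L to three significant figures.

D ≈ 2.63 mg/L

k_1 L₀/(k_r−k_1) = 0.270×25.2/(2.07−0.270) = 6.804/1.800 = 3.780 mg/L.
e^(−k_1 t) = e^(−0.270×0.6200) = 0.8459; e^(−k_r t) = e^(−2.07×0.6200) = 0.2771.
D = 3.780 × (0.8459 − 0.2771) + 1.75 × 0.2771 = 2.150 + 0.4849 = 2.635 mg/L.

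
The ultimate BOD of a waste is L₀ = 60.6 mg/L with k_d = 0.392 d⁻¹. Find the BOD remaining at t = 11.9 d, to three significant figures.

L ≈ 0.571 mg/L

L_t = L₀ e^(−k_d t) = 60.6 × e^(−0.392×11.9) = 60.6 × 0.009421 = 0.5709 mg/L.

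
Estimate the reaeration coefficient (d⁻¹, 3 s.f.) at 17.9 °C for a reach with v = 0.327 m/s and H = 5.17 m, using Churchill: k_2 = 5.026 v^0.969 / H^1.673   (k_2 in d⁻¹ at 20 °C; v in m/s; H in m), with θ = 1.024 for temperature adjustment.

k_2 ≈ 0.104 d⁻¹

k_2(20) = 5.026 × 0.327^0.969 / 5.17^1.673 = 5.026 × 0.3385 / 15.62 = 0.1089 d⁻¹.
k_2(17.9) = 0.1089 × 1.024^(17.9−20) = 0.1089 × 0.9514 = 0.1036 d⁻¹.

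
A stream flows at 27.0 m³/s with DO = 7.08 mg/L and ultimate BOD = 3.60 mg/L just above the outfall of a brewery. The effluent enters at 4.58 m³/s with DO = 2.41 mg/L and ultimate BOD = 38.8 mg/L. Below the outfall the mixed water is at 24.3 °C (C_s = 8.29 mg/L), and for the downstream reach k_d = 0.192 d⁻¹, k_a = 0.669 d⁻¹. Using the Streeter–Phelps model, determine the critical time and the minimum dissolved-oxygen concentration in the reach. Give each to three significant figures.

t_c ≈ 0.995 d; minimum DO ≈ 6.23 mg/L

Mixed DO = (27.0×7.08 + 4.58×2.41)/(27.0+4.58) = 202.2/31.58 = 6.403 mg/L.
Mixed L₀ = (27.0×3.60 + 4.58×38.8)/(31.58) = 274.9/31.58 = 8.705 mg/L.
Initial deficit D₀ = C_s − DO₀ = 8.29 − 6.403 = 1.887 mg/L.
t_c = (1/0.4770) ln[(0.669/0.192)(1 − 1.887×0.4770/(0.192×8.705))] = 2.096 × ln(1.608) = 0.9953 d.
D_c = (0.192/0.669) × 8.705 × e^(−0.192×0.9953) = 0.2870 × 8.705 × 0.8261 = 2.064 mg/L.
Minimum DO = 8.29 − 2.064 = 6.226 mg/L.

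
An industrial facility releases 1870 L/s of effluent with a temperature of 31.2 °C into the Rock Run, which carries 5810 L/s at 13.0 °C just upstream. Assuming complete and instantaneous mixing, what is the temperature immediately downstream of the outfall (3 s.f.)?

Flow-weighted mixing: C = (Q_r C_r + Q_w C_w)/(Q_r + Q_w)
= (5810×13.0 + 1870×31.2)/(5810 + 1870) = 133900/7680 = 17.43 °C.

17.4 °C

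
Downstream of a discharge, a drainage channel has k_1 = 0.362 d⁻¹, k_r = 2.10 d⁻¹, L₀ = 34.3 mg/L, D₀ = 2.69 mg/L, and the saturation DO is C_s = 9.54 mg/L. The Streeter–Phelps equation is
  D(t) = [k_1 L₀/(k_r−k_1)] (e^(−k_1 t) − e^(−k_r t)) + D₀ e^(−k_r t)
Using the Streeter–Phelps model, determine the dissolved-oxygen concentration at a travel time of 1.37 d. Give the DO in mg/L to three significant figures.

k_1 L₀/(k_r−k_1) = 0.362×34.3/(2.10−0.362) = 12.42/1.738 = 7.144 mg/L.
e^(−k_1 t) = e^(−0.362×1.370) = 0.6090; e^(−k_r t) = e^(−2.10×1.370) = 0.05630.
D = 7.144 × (0.6090 − 0.05630) + 2.69 × 0.05630 = 3.949 + 0.1515 = 4.100 mg/L.
DO = C_s − D = 9.54 − 4.100 = 5.440 mg/L.

DO ≈ 5.44 mg/L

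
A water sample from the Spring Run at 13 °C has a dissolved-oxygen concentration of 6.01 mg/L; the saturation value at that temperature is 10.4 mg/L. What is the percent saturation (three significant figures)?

57.8 % saturation

% saturation = C/C_s × 100 = 6.01/10.4 × 100 = 57.8 %.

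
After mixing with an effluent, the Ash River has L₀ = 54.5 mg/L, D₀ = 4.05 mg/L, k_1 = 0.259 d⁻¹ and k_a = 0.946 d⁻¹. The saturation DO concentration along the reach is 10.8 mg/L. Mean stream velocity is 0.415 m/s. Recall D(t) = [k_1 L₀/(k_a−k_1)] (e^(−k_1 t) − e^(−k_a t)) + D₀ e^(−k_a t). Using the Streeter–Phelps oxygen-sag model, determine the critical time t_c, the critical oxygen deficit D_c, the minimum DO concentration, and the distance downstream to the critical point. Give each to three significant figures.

t_c ≈ 1.57 d; D_c ≈ 9.95 mg/L; min DO ≈ 0.854 mg/L; x_c ≈ 56.2 km

At the critical point dD/dt = 0, so k_1 L₀ e^(−k_1 t) = k_a D. Substituting D(t) from the Streeter–Phelps equation and solving for t gives
t_c = ln[(k_a/k_1)(1 − D₀(k_a−k_1)/(k_1 L₀))] / (k_a−k_1).
Here k_a−k_1 = 0.6870 d⁻¹ and 1 − D₀(k_a−k_1)/(k_1 L₀) = 1 − 4.05×0.6870/(0.259×54.5) = 0.8029, so
t_c = ln(3.653 × 0.8029) / 0.6870 = 1.076 / 0.6870 = 1.566 d.
L(t_c) = L₀ e^(−k_1 t_c) = 54.5 × 0.6666 = 36.33 mg/L, and at the critical point k_a D_c = k_1 L, so D_c = (0.259/0.946) × 36.33 = 9.946 mg/L.
Minimum DO = C_s − D_c = 10.8 − 9.946 = 0.8539 mg/L.
x_c = v t_c = 0.415 m/s × 1.566 d × 86400 s/d = 56150 m ≈ 56.2 km.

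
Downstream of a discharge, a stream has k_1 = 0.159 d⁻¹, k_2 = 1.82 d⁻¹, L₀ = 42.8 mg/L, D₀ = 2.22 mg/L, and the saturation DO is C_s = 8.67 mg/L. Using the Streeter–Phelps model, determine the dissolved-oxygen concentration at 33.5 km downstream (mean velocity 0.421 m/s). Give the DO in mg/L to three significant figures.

DO ≈ 5.48 mg/L

Travel time t = x/v = 33.5 km / (0.421 m/s) = 33500 m / 0.421 m/s = 79570 s = 0.9210 d.
k_1 L₀/(k_2−k_1) = 0.159×42.8/(1.82−0.159) = 6.805/1.661 = 4.097 mg/L.
e^(−k_1 t) = e^(−0.159×0.9210) = 0.8638; e^(−k_2 t) = e^(−1.82×0.9210) = 0.1871.
D = 4.097 × (0.8638 − 0.1871) + 2.22 × 0.1871 = 2.772 + 0.4153 = 3.188 mg/L.
DO = C_s − D = 8.67 − 3.188 = 5.482 mg/L.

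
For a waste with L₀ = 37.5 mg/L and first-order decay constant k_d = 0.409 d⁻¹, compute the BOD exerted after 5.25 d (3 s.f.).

y ≈ 33.1 mg/L

y_t = L₀(1 − e^(−k_d t)) = 37.5 × (1 − e^(−0.409×5.25))
= 37.5 × (1 − 0.1168) = 37.5 × 0.8832 = 33.12 mg/L.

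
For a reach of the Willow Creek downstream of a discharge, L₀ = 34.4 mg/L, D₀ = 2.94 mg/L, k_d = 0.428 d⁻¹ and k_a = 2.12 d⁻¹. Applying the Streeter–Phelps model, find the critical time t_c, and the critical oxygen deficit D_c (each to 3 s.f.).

t_c ≈ 0.702 d; D_c ≈ 5.14 mg/L

t_c = [1/(k_a−k_d)] ln[(k_a/k_d)(1 − D₀(k_a−k_d)/(k_d L₀))]
= [1/(2.12−0.428)] ln[(2.12/0.428)(1 − 2.94×1.692/(0.428×34.4))]
= (1/1.692) ln[4.953 × 0.6621] = 0.5910 × ln(3.280) = 0.5910 × 1.188 = 0.7020 d.
L(t_c) = L₀ e^(−k_d t_c) = 34.4 × 0.7405 = 25.47 mg/L, and at the critical point k_a D_c = k_d L, so D_c = (0.428/2.12) × 25.47 = 5.143 mg/L.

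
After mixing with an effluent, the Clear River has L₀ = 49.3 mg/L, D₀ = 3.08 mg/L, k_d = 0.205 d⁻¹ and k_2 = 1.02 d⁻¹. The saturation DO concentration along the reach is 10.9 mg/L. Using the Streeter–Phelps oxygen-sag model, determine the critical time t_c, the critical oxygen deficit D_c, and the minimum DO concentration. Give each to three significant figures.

t_c ≈ 1.62 d; D_c ≈ 7.11 mg/L; min DO ≈ 3.79 mg/L

t_c = [1/(k_2−k_d)] ln[(k_2/k_d)(1 − D₀(k_2−k_d)/(k_d L₀))]
= [1/(1.02−0.205)] ln[(1.02/0.205)(1 − 3.08×0.8150/(0.205×49.3))]
= (1/0.8150) ln[4.976 × 0.7516] = 1.227 × ln(3.740) = 1.227 × 1.319 = 1.618 d.
L(t_c) = L₀ e^(−k_d t_c) = 49.3 × 0.7176 = 35.38 mg/L, and at the critical point k_2 D_c = k_d L, so D_c = (0.205/1.02) × 35.38 = 7.111 mg/L.
Minimum DO = C_s − D_c = 10.9 − 7.111 = 3.789 mg/L.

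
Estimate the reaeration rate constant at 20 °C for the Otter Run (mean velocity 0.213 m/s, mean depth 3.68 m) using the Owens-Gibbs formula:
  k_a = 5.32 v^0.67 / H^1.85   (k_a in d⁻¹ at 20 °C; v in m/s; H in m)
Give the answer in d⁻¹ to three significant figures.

k_a = 5.32 × 0.213^0.67 / 3.68^1.85 = 5.32 × 0.3548 / 11.14 = 0.1695 d⁻¹.

k_a ≈ 0.169 d⁻¹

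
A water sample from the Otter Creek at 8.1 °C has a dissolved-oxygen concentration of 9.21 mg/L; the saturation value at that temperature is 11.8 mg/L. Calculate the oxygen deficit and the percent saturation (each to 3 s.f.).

D ≈ 2.59 mg/L; 78.1 % saturation

D = C_s − C = 11.8 − 9.21 = 2.59 mg/L.
% saturation = 9.21/11.8 × 100 = 78.1 %.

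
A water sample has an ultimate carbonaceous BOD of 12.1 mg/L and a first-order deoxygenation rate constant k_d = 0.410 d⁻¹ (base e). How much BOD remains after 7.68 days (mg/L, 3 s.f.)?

L_t = L₀ e^(−k_d t) = 12.1 × e^(−0.410×7.68) = 12.1 × 0.04290 = 0.5191 mg/L.

L ≈ 0.519 mg/L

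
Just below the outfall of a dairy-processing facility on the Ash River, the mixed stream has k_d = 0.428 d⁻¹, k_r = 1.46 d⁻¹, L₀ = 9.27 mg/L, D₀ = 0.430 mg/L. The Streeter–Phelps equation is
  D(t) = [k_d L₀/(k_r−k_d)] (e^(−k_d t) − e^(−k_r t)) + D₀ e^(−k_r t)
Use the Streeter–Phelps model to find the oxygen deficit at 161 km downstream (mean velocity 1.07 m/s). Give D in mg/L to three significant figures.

Travel time t = x/v = 161 km / (1.07 m/s) = 161000 m / 1.07 m/s = 150500 s = 1.742 d.
k_d L₀/(k_r−k_d) = 0.428×9.27/(1.46−0.428) = 3.968/1.032 = 3.845 mg/L.
e^(−k_d t) = e^(−0.428×1.742) = 0.4746; e^(−k_r t) = e^(−1.46×1.742) = 0.07866.
D = 3.845 × (0.4746 − 0.07866) + 0.430 × 0.07866 = 1.522 + 0.03382 = 1.556 mg/L.

D ≈ 1.56 mg/L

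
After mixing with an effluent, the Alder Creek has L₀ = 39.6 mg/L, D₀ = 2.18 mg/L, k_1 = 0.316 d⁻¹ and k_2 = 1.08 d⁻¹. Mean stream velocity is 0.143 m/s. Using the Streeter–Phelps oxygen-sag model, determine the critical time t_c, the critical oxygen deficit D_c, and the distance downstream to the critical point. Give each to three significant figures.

At the critical point dD/dt = 0, so k_1 L₀ e^(−k_1 t) = k_2 D. Substituting D(t) from the Streeter–Phelps equation and solving for t gives
t_c = ln[(k_2/k_1)(1 − D₀(k_2−k_1)/(k_1 L₀))] / (k_2−k_1).
Here k_2−k_1 = 0.7640 d⁻¹ and 1 − D₀(k_2−k_1)/(k_1 L₀) = 1 − 2.18×0.7640/(0.316×39.6) = 0.8669, so
t_c = ln(3.418 × 0.8669) / 0.7640 = 1.086 / 0.7640 = 1.422 d.
L(t_c) = L₀ e^(−k_1 t_c) = 39.6 × 0.6381 = 25.27 mg/L, and at the critical point k_2 D_c = k_1 L, so D_c = (0.316/1.08) × 25.27 = 7.394 mg/L.
x_c = v t_c = 0.143 m/s × 1.422 d × 86400 s/d = 17560 m ≈ 17.6 km.

t_c ≈ 1.42 d; D_c ≈ 7.39 mg/L; x_c ≈ 17.6 km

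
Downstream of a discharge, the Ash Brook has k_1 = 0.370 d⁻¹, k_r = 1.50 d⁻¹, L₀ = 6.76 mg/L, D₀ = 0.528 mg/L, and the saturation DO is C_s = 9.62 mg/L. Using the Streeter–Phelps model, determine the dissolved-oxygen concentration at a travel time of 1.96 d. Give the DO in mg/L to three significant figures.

k_1 L₀/(k_r−k_1) = 0.370×6.76/(1.50−0.370) = 2.501/1.130 = 2.213 mg/L.
e^(−k_1 t) = e^(−0.370×1.960) = 0.4842; e^(−k_r t) = e^(−1.50×1.960) = 0.05287.
D = 2.213 × (0.4842 − 0.05287) + 0.528 × 0.05287 = 0.9548 + 0.02791 = 0.9827 mg/L.
DO = C_s − D = 9.62 − 0.9827 = 8.637 mg/L.

DO ≈ 8.64 mg/L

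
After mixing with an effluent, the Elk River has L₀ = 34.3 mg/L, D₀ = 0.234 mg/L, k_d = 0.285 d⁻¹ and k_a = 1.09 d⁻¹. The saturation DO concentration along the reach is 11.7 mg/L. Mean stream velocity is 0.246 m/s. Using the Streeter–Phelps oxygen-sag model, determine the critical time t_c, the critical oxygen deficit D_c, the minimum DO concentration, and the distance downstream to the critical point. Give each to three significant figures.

t_c ≈ 1.64 d; D_c ≈ 5.62 mg/L; min DO ≈ 6.08 mg/L; x_c ≈ 34.9 km

At the critical point dD/dt = 0, so k_d L₀ e^(−k_d t) = k_a D. Substituting D(t) from the Streeter–Phelps equation and solving for t gives
t_c = ln[(k_a/k_d)(1 − D₀(k_a−k_d)/(k_d L₀))] / (k_a−k_d).
Here k_a−k_d = 0.8050 d⁻¹ and 1 − D₀(k_a−k_d)/(k_d L₀) = 1 − 0.234×0.8050/(0.285×34.3) = 0.9807, so
t_c = ln(3.825 × 0.9807) / 0.8050 = 1.322 / 0.8050 = 1.642 d.
D_c = (k_d/k_a) L₀ e^(−k_d t_c) = (0.285/1.09) × 34.3 × e^(−0.285×1.642) = 0.2615 × 34.3 × 0.6262 = 5.616 mg/L.
Minimum DO = C_s − D_c = 11.7 − 5.616 = 6.084 mg/L.
x_c = v t_c = 0.246 m/s × 1.642 d × 86400 s/d = 34900 m ≈ 34.9 km.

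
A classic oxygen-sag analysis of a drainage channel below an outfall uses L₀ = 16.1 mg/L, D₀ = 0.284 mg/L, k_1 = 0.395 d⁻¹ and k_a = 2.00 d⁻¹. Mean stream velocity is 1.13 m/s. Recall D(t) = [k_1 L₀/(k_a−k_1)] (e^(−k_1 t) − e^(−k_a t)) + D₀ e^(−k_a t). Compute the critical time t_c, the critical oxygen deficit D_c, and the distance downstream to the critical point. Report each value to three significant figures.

With k_a/k_1 = 5.063 and 1 − D₀(k_a−k_1)/(k_1 L₀) = 0.9283,
t_c = ln(5.063 × 0.9283) / (2.00 − 0.395) = ln(4.700) / 1.605 = 1.548/1.605 = 0.9643 d.
L(t_c) = L₀ e^(−k_1 t_c) = 16.1 × 0.6833 = 11.00 mg/L, and at the critical point k_a D_c = k_1 L, so D_c = (0.395/2.00) × 11.00 = 2.173 mg/L.
x_c = v t_c = 1.13 m/s × 0.9643 d × 86400 s/d = 94140 m ≈ 94.1 km.

t_c ≈ 0.964 d; D_c ≈ 2.17 mg/L; x_c ≈ 94.1 km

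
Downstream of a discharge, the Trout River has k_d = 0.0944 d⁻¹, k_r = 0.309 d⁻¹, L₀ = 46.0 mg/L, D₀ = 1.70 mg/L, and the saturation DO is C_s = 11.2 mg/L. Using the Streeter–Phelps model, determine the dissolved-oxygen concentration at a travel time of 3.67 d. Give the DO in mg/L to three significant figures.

DO ≈ 2.85 mg/L

k_d L₀/(k_r−k_d) = 0.0944×46.0/(0.309−0.0944) = 4.342/0.2146 = 20.23 mg/L.
e^(−k_d t) = e^(−0.0944×3.670) = 0.7072; e^(−k_r t) = e^(−0.309×3.670) = 0.3217.
D = 20.23 × (0.7072 − 0.3217) + 1.70 × 0.3217 = 7.800 + 0.5469 = 8.347 mg/L.
DO = C_s − D = 11.2 − 8.347 = 2.853 mg/L.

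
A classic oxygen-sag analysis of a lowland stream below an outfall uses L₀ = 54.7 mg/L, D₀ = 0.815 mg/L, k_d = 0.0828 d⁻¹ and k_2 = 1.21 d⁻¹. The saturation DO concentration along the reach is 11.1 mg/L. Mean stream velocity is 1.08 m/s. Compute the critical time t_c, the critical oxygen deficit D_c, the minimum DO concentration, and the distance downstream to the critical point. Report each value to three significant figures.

With k_2/k_d = 14.61 and 1 − D₀(k_2−k_d)/(k_d L₀) = 0.7972,
t_c = ln(14.61 × 0.7972) / (1.21 − 0.0828) = ln(11.65) / 1.127 = 2.455/1.127 = 2.178 d.
L(t_c) = L₀ e^(−k_d t_c) = 54.7 × 0.8350 = 45.67 mg/L, and at the critical point k_2 D_c = k_d L, so D_c = (0.0828/1.21) × 45.67 = 3.125 mg/L.
Minimum DO = C_s − D_c = 11.1 − 3.125 = 7.975 mg/L.
x_c = v t_c = 1.08 m/s × 2.178 d × 86400 s/d = 203300 m ≈ 203 km.

t_c ≈ 2.18 d; D_c ≈ 3.13 mg/L; min DO ≈ 7.97 mg/L; x_c ≈ 203 km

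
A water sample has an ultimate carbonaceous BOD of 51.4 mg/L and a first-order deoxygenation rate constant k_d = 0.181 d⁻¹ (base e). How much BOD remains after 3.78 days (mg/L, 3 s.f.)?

L ≈ 25.9 mg/L

L_t = L₀ e^(−k_d t) = 51.4 × e^(−0.181×3.78) = 51.4 × 0.5045 = 25.93 mg/L.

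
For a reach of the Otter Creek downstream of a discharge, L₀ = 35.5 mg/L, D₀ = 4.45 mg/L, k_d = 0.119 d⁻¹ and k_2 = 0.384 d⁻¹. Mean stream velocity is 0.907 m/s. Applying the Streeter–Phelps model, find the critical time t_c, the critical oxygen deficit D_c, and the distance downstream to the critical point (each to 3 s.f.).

At the critical point dD/dt = 0, so k_d L₀ e^(−k_d t) = k_2 D. Substituting D(t) from the Streeter–Phelps equation and solving for t gives
t_c = ln[(k_2/k_d)(1 − D₀(k_2−k_d)/(k_d L₀))] / (k_2−k_d).
Here k_2−k_d = 0.2650 d⁻¹ and 1 − D₀(k_2−k_d)/(k_d L₀) = 1 − 4.45×0.2650/(0.119×35.5) = 0.7209, so
t_c = ln(3.227 × 0.7209) / 0.2650 = 0.8442 / 0.2650 = 3.186 d.
L(t_c) = L₀ e^(−k_d t_c) = 35.5 × 0.6845 = 24.30 mg/L, and at the critical point k_2 D_c = k_d L, so D_c = (0.119/0.384) × 24.30 = 7.530 mg/L.
x_c = v t_c = 0.907 m/s × 3.186 d × 86400 s/d = 249600 m ≈ 250 km.

t_c ≈ 3.19 d; D_c ≈ 7.53 mg/L; x_c ≈ 250 km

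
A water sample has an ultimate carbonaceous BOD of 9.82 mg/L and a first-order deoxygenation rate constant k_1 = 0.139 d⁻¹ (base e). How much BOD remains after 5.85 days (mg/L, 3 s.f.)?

L_t = L₀ e^(−k_1 t) = 9.82 × e^(−0.139×5.85) = 9.82 × 0.4435 = 4.355 mg/L.

L ≈ 4.35 mg/L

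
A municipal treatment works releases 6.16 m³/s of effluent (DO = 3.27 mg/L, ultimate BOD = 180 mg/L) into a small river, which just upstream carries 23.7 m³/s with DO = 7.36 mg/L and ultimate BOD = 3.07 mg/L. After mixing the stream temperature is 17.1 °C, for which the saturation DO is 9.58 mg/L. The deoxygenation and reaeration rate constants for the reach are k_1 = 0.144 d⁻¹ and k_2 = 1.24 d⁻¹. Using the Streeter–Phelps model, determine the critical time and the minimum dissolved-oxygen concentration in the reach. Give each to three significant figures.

t_c ≈ 1.15 d; minimum DO ≈ 5.69 mg/L

Mixed DO = (23.7×7.36 + 6.16×3.27)/(23.7+6.16) = 194.6/29.86 = 6.516 mg/L.
Mixed L₀ = (23.7×3.07 + 6.16×180)/(29.86) = 1182/29.86 = 39.57 mg/L.
Initial deficit D₀ = C_s − DO₀ = 9.58 − 6.516 = 3.064 mg/L.
t_c = (1/1.096) ln[(1.24/0.144)(1 − 3.064×1.096/(0.144×39.57))] = 0.9124 × ln(3.537) = 1.153 d.
D_c = (0.144/1.24) × 39.57 × e^(−0.144×1.153) = 0.1161 × 39.57 × 0.8471 = 3.893 mg/L.
Minimum DO = 9.58 − 3.893 = 5.687 mg/L.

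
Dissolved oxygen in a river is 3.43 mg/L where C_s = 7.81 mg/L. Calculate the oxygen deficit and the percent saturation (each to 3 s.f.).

D ≈ 4.38 mg/L; 43.9 % saturation

D = C_s − C = 7.81 − 3.43 = 4.38 mg/L.
% saturation = 3.43/7.81 × 100 = 43.9 %.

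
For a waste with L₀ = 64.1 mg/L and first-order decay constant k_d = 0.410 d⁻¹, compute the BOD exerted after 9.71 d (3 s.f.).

y_t = L₀(1 − e^(−k_d t)) = 64.1 × (1 − e^(−0.410×9.71))
= 64.1 × (1 − 0.01867) = 64.1 × 0.9813 = 62.90 mg/L.

y ≈ 62.9 mg/L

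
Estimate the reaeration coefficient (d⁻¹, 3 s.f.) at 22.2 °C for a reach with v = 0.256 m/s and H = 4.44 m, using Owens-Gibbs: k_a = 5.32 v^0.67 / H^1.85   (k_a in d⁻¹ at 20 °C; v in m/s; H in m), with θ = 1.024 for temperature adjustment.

k_a ≈ 0.143 d⁻¹

k_a(20) = 5.32 × 0.256^0.67 / 4.44^1.85 = 5.32 × 0.4013 / 15.76 = 0.1354 d⁻¹.
k_a(22.2) = 0.1354 × 1.024^(22.2−20) = 0.1354 × 1.054 = 0.1427 d⁻¹.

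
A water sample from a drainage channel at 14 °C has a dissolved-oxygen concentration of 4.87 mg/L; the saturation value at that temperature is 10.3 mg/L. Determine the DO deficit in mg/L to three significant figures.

D ≈ 5.43 mg/L

D = C_s − C = 10.3 − 4.87 = 5.43 mg/L.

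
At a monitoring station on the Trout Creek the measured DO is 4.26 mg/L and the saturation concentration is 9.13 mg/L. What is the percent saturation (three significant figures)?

% saturation = C/C_s × 100 = 4.26/9.13 × 100 = 46.7 %.

46.7 % saturation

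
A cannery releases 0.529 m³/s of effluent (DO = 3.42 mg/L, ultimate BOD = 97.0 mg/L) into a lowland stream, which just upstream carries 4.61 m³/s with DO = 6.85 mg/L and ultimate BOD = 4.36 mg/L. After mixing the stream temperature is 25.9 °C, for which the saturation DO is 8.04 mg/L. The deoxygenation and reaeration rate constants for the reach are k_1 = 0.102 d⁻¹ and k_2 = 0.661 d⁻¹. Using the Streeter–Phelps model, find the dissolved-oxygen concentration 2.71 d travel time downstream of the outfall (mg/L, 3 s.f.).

Mixed DO = (4.61×6.85 + 0.529×3.42)/(4.61+0.529) = 33.39/5.139 = 6.497 mg/L.
Mixed L₀ = (4.61×4.36 + 0.529×97.0)/(5.139) = 71.41/5.139 = 13.90 mg/L.
Initial deficit D₀ = C_s − DO₀ = 8.04 − 6.497 = 1.543 mg/L.
D(2.71) = [0.102×13.90/(0.661−0.102)](e^(−0.102×2.71) − e^(−0.661×2.71)) + 1.543 e^(−0.661×2.71)
= 2.536 × (0.7585 − 0.1667) + 1.543 × 0.1667 = 1.758 mg/L.
DO = 8.04 − 1.758 = 6.282 mg/L.

DO ≈ 6.28 mg/L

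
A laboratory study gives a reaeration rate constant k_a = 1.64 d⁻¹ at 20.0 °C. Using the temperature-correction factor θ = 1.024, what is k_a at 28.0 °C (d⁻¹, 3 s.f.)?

k_a(T₂) = k_a(T₁) · θ^(T₂−T₁) = 1.64 × 1.024^(28.0−20.0)
= 1.64 × 1.024^8.00 = 1.64 × 1.209 = 1.983 d⁻¹.

k_a ≈ 1.98 d⁻¹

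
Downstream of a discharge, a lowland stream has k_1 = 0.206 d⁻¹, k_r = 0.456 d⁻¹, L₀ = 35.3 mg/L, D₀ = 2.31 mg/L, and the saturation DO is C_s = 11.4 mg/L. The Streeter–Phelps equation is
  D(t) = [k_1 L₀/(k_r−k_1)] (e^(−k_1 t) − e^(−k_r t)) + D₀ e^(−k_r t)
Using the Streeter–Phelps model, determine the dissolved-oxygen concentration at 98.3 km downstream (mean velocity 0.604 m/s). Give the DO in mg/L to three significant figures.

Travel time t = x/v = 98.3 km / (0.604 m/s) = 98300 m / 0.604 m/s = 162700 s = 1.884 d.
k_1 L₀/(k_r−k_1) = 0.206×35.3/(0.456−0.206) = 7.272/0.2500 = 29.09 mg/L.
e^(−k_1 t) = e^(−0.206×1.884) = 0.6784; e^(−k_r t) = e^(−0.456×1.884) = 0.4236.
D = 29.09 × (0.6784 − 0.4236) + 2.31 × 0.4236 = 7.411 + 0.9785 = 8.389 mg/L.
DO = C_s − D = 11.4 − 8.389 = 3.011 mg/L.

DO ≈ 3.01 mg/L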